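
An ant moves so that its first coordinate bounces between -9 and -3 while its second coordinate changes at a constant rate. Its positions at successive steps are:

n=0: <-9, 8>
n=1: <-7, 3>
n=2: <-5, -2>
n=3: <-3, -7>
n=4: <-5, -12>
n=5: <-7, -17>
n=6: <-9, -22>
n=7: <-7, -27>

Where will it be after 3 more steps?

<-5, -42>

The first coordinate travels 2 per step and bounces off the walls at -9 and -3.
  step 8: -7 → -5
  step 9: -5 → -3
  step 10: -3 → -5
The second coordinate changes by -5 each step: at step 10 it is -42.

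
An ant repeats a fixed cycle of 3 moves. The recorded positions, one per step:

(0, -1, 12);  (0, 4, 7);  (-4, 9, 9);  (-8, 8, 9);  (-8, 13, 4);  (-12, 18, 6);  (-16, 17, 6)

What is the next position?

The moves between consecutive positions are (+0, +5, -5), (-4, +5, +2), (-4, -1, +0), (+0, +5, -5), (-4, +5, +2), (-4, -1, +0); they repeat the 3-cycle [(+0, +5, -5), (-4, +5, +2), (-4, -1, +0)].
step 7: apply (+0, +5, -5) → (-16, 22, 1)

(-16, 22, 1)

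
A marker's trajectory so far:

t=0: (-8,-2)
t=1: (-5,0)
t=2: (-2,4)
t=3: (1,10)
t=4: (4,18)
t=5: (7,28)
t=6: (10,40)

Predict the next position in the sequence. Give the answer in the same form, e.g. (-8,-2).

Taking differences between consecutive positions: (+3,+2), (+3,+4), (+3,+6), (+3,+8), (+3,+10), (+3,+12). These grow by (+0,+2) each step.
step 7: (10,40) + (+3,+14) → (13,54)

(13,54)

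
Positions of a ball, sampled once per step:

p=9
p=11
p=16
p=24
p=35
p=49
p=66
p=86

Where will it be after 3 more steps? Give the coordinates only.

Successive displacements: +2, +5, +8, +11, +14, +17, +20 — each changes by +3.
step 8: 86 + 23 → p=109
step 9: 109 + 26 → p=135
step 10: 135 + 29 → p=164

p=164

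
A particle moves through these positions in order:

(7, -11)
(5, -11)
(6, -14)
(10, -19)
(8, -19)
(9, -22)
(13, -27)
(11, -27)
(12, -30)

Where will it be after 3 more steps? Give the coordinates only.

Differencing gives (-2, +0), (+1, -3), (+4, -5), (-2, +0), (+1, -3), (+4, -5), (-2, +0), (+1, -3). This is the pattern (-2, +0), (+1, -3), (+4, -5) repeated.
step 9: apply (+4, -5) → (16, -35)
step 10: apply (-2, +0) → (14, -35)
step 11: apply (+1, -3) → (15, -38)

(15, -38)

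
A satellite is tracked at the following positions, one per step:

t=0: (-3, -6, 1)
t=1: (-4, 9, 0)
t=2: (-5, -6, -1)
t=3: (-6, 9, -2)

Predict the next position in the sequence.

First: linear, -1 per step → -7 at step 4.
Second: cycles through -6, 9 every 2 steps. Step 4 lands at position 0 of the cycle → -6.
Third: linear, -1 per step → -3 at step 4.

(-7, -6, -3)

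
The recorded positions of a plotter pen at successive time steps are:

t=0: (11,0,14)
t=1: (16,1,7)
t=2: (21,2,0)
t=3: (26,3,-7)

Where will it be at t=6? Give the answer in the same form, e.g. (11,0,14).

(41,6,-28)

Constant displacement of (+5,+1,-7) per step.
step 4: (26,3,-7) + (+5,+1,-7) → (31,4,-14)
step 5: (31,4,-14) + (+5,+1,-7) → (36,5,-21)
step 6: (36,5,-21) + (+5,+1,-7) → (41,6,-28)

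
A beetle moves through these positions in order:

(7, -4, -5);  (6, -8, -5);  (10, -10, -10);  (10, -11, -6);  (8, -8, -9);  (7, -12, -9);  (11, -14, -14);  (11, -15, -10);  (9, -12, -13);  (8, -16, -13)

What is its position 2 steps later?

(12, -19, -14)

Step-to-step displacements: (-1, -4, +0), (+4, -2, -5), (+0, -1, +4), (-2, +3, -3), (-1, -4, +0), (+4, -2, -5), (+0, -1, +4), (-2, +3, -3), (-1, -4, +0) — a repeating cycle of length 4.
step 10: apply (+4, -2, -5) → (12, -18, -18)
step 11: apply (+0, -1, +4) → (12, -19, -14)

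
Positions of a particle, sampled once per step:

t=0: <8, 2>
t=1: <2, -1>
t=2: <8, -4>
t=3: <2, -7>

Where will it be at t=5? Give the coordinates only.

The first coordinate repeats the cycle [8, 2] with period 2; step 5 mod 2 = 1, giving 2.
The second coordinate changes by -3 each step, so at step 5 it is 2 + 5·(-3) = -13.

<2, -13>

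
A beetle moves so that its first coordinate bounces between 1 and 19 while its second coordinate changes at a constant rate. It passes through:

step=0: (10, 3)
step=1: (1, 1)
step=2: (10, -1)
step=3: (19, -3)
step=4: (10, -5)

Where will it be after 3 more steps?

The first coordinate travels 9 per step and bounces off the walls at 1 and 19.
  step 5: 10 → 1
  step 6: 1 → 10
  step 7: 10 → 19
The second coordinate changes by -2 each step: at step 7 it is -11.

(19, -11)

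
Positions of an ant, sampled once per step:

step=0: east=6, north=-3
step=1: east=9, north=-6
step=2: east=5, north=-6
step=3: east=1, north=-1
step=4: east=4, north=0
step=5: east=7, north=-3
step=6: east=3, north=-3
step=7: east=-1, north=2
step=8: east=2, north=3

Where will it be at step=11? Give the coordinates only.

Differencing gives (+3, -3), (-4, +0), (-4, +5), (+3, +1), (+3, -3), (-4, +0), (-4, +5), (+3, +1). This is the pattern (+3, -3), (-4, +0), (-4, +5), (+3, +1) repeated.
step 9: apply (+3, -3) → east=5, north=0
step 10: apply (-4, +0) → east=1, north=0
step 11: apply (-4, +5) → east=-3, north=5

east=-3, north=5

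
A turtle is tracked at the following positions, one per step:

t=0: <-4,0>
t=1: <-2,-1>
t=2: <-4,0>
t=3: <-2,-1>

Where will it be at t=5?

The jumps are <+2,-1>, <-2,+1>, <+2,-1> — a geometric progression with ratio -1.
step 4: <-2,-1> + <-2,+1> → <-4,0>
step 5: <-4,0> + <+2,-1> → <-2,-1>

<-2,-1>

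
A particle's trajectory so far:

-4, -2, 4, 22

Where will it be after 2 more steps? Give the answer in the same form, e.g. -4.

Consecutive displacements +2, +6, +18 scale by a factor of 3 each step.
step 4: 22 + 54 → 76
step 5: 76 + 162 → 238

238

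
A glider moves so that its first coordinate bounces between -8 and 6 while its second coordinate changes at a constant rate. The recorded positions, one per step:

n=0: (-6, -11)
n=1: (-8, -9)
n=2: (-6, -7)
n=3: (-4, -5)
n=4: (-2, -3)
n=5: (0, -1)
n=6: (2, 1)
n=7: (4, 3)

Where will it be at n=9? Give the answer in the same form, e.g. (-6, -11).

(4, 7)

The first coordinate reflects between -8 and 6, moving 2 per step.
  step 8: 4 → 6
  step 9: 6 → 4
The second coordinate changes by +2 each step: at step 9 it is 7.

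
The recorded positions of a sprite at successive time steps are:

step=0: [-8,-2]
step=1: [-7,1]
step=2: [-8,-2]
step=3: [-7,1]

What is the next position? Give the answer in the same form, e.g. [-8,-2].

The jumps are [+1,+3], [-1,-3], [+1,+3] — a geometric progression with ratio -1.
step 4: [-7,1] + [-1,-3] → [-8,-2]

[-8,-2]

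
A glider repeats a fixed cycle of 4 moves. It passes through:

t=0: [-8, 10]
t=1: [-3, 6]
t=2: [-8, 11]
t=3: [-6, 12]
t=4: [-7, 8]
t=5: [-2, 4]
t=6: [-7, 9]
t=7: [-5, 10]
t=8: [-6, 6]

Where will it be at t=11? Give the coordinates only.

Differencing gives [+5, -4], [-5, +5], [+2, +1], [-1, -4], [+5, -4], [-5, +5], [+2, +1], [-1, -4]. This is the pattern [+5, -4], [-5, +5], [+2, +1], [-1, -4] repeated.
step 9: apply [+5, -4] → [-1, 2]
step 10: apply [-5, +5] → [-6, 7]
step 11: apply [+2, +1] → [-4, 8]

[-4, 8]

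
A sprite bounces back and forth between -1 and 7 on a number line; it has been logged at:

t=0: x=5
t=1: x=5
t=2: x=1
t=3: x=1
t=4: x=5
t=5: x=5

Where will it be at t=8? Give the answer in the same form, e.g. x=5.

The value travels 4 per step and bounces off the walls at -1 and 7.
  step 6: 5 → 1
  step 7: 1 → 1
  step 8: 1 → 5

x=5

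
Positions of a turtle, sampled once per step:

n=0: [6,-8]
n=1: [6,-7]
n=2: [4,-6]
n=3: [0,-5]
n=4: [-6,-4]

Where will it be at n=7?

First differences are [+0,+1], [-2,+1], [-4,+1], [-6,+1]; their common second difference is [-2,+0] (constant acceleration).
step 5: [-6,-4] + [-8,+1] → [-14,-3]
step 6: [-14,-3] + [-10,+1] → [-24,-2]
step 7: [-24,-2] + [-12,+1] → [-36,-1]

[-36,-1]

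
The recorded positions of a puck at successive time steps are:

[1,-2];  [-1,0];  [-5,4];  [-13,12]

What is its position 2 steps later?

Step-to-step displacements: [-2,+2], [-4,+4], [-8,+8]; each is 2× the previous.
step 4: [-13,12] + [-16,+16] → [-29,28]
step 5: [-29,28] + [-32,+32] → [-61,60]

[-61,60]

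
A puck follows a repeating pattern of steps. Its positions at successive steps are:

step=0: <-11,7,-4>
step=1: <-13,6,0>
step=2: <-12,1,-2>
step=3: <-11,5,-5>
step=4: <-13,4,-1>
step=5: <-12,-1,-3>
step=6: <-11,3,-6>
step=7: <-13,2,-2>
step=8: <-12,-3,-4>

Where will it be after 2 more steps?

The moves between consecutive positions are <-2,-1,+4>, <+1,-5,-2>, <+1,+4,-3>, <-2,-1,+4>, <+1,-5,-2>, <+1,+4,-3>, <-2,-1,+4>, <+1,-5,-2>; they repeat the 3-cycle [<-2,-1,+4>, <+1,-5,-2>, <+1,+4,-3>].
step 9: apply <+1,+4,-3> → <-11,1,-7>
step 10: apply <-2,-1,+4> → <-13,0,-3>

<-13,0,-3>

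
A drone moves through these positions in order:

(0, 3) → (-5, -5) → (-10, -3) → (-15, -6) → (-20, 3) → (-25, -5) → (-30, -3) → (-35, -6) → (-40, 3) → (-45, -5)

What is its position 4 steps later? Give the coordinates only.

First: linear, -5 per step → -65 at step 13.
Second: cycles through 3, -5, -3, -6 every 4 steps. Step 13 lands at position 1 of the cycle → -5.

(-65, -5)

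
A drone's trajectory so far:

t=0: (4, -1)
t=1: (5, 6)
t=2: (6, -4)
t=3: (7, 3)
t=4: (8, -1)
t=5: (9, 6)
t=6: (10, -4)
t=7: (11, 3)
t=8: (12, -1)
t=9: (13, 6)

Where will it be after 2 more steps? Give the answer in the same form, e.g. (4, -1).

(15, 3)

The first coordinate changes by +1 each step, so at step 11 it is 4 + 11·(1) = 15.
The second coordinate repeats the cycle [-1, 6, -4, 3] with period 4; step 11 mod 4 = 3, giving 3.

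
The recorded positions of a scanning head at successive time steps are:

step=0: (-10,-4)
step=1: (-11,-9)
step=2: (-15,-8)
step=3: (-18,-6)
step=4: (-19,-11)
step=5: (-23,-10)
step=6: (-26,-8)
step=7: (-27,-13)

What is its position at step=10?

(-35,-15)

Step-to-step displacements: (-1,-5), (-4,+1), (-3,+2), (-1,-5), (-4,+1), (-3,+2), (-1,-5) — a repeating cycle of length 3.
step 8: apply (-4,+1) → (-31,-12)
step 9: apply (-3,+2) → (-34,-10)
step 10: apply (-1,-5) → (-35,-15)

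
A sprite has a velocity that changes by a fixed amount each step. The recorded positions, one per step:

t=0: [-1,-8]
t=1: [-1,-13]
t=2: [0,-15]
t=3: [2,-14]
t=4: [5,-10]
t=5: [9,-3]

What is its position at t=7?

Successive displacements: [+0,-5], [+1,-2], [+2,+1], [+3,+4], [+4,+7] — each changes by [+1,+3].
step 6: [9,-3] + [+5,+10] → [14,7]
step 7: [14,7] + [+6,+13] → [20,20]

[20,20]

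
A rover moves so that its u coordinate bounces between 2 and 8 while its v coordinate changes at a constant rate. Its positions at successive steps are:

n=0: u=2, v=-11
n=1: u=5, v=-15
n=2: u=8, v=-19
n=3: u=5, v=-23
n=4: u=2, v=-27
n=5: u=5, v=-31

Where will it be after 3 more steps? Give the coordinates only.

u=2, v=-43

The u coordinate reflects between 2 and 8, moving 3 per step.
  step 6: 5 → 8
  step 7: 8 → 5
  step 8: 5 → 2
The v coordinate changes by -4 each step: at step 8 it is -43.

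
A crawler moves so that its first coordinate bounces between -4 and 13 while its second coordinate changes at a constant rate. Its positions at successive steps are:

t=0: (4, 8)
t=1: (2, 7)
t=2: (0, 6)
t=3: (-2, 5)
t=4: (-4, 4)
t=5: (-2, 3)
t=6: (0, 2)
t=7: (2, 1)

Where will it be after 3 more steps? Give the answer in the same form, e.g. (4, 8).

The first coordinate reflects between -4 and 13, moving 2 per step.
  step 8: 2 → 4
  step 9: 4 → 6
  step 10: 6 → 8
The second coordinate changes by -1 each step: at step 10 it is -2.

(8, -2)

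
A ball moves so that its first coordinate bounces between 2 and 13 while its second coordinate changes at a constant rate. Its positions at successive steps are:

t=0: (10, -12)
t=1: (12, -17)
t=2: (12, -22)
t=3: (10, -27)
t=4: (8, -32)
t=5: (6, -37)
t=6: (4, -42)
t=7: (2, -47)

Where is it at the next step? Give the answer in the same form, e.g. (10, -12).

The first coordinate reflects between 2 and 13, moving 2 per step.
  step 8: 2 → 4
The second coordinate changes by -5 each step: at step 8 it is -52.

(4, -52)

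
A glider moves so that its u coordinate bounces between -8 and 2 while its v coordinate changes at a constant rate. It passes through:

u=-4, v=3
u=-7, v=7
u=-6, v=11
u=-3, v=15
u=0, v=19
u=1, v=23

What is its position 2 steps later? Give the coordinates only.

The u coordinate travels 3 per step and bounces off the walls at -8 and 2.
  step 6: 1 → -2
  step 7: -2 → -5
The v coordinate changes by +4 each step: at step 7 it is 31.

u=-5, v=31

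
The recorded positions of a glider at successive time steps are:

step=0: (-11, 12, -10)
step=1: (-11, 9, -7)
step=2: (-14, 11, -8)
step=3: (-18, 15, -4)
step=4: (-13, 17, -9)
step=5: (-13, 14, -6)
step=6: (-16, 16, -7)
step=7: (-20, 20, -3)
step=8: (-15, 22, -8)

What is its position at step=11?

Differencing gives (+0, -3, +3), (-3, +2, -1), (-4, +4, +4), (+5, +2, -5), (+0, -3, +3), (-3, +2, -1), (-4, +4, +4), (+5, +2, -5). This is the pattern (+0, -3, +3), (-3, +2, -1), (-4, +4, +4), (+5, +2, -5) repeated.
step 9: apply (+0, -3, +3) → (-15, 19, -5)
step 10: apply (-3, +2, -1) → (-18, 21, -6)
step 11: apply (-4, +4, +4) → (-22, 25, -2)

(-22, 25, -2)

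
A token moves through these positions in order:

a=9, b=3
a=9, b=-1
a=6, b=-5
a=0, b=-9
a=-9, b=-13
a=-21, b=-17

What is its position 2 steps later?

a=-54, b=-25

Successive displacements: (+0, -4), (-3, -4), (-6, -4), (-9, -4), (-12, -4) — each changes by (-3, +0).
step 6: a=-21, b=-17 + (-15, -4) → a=-36, b=-21
step 7: a=-36, b=-21 + (-18, -4) → a=-54, b=-25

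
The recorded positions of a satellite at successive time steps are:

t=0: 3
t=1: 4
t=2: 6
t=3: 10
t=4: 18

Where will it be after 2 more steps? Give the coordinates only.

66

Consecutive displacements +1, +2, +4, +8 scale by a factor of 2 each step.
step 5: 18 + 16 → 34
step 6: 34 + 32 → 66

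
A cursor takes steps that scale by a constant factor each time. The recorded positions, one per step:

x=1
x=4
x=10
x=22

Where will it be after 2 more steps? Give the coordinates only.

x=94

The jumps are +3, +6, +12 — a geometric progression with ratio 2.
step 4: 22 + 24 → x=46
step 5: 46 + 48 → x=94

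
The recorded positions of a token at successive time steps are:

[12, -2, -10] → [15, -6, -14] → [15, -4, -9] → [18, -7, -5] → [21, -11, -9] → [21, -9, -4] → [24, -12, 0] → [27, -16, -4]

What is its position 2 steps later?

[30, -17, 5]

Differencing gives [+3, -4, -4], [+0, +2, +5], [+3, -3, +4], [+3, -4, -4], [+0, +2, +5], [+3, -3, +4], [+3, -4, -4]. This is the pattern [+3, -4, -4], [+0, +2, +5], [+3, -3, +4] repeated.
step 8: apply [+0, +2, +5] → [27, -14, 1]
step 9: apply [+3, -3, +4] → [30, -17, 5]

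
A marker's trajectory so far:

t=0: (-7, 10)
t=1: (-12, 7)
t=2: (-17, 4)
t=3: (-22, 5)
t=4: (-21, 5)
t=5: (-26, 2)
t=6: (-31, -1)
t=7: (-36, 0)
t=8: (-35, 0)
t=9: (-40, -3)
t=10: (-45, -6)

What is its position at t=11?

Step-to-step displacements: (-5, -3), (-5, -3), (-5, +1), (+1, +0), (-5, -3), (-5, -3), (-5, +1), (+1, +0), (-5, -3), (-5, -3) — a repeating cycle of length 4.
step 11: apply (-5, +1) → (-50, -5)

(-50, -5)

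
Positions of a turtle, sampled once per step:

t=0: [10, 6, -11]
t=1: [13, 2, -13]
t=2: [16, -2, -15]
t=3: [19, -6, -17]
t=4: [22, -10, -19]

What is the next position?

[25, -14, -21]

Each step adds [+3, -4, -2] to the position.
step 5: [22, -10, -19] + [+3, -4, -2] → [25, -14, -21]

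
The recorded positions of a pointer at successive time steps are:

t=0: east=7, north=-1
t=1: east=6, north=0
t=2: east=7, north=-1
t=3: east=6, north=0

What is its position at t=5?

east=6, north=0

Consecutive displacements (-1, +1), (+1, -1), (-1, +1) scale by a factor of -1 each step.
step 4: east=6, north=0 + (+1, -1) → east=7, north=-1
step 5: east=7, north=-1 + (-1, +1) → east=6, north=0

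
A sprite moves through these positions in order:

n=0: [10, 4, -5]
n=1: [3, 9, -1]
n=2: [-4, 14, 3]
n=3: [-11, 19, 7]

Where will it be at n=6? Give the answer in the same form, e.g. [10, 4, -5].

[-32, 34, 19]

Constant displacement of [-7, +5, +4] per step.
step 4: [-11, 19, 7] + [-7, +5, +4] → [-18, 24, 11]
step 5: [-18, 24, 11] + [-7, +5, +4] → [-25, 29, 15]
step 6: [-25, 29, 15] + [-7, +5, +4] → [-32, 34, 19]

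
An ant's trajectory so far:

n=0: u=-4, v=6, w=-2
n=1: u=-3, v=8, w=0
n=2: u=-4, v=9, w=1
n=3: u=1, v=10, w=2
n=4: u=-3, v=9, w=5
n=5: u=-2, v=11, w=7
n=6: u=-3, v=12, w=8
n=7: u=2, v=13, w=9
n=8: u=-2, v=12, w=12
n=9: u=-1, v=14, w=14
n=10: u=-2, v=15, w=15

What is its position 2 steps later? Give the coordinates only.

u=-1, v=15, w=19

The moves between consecutive positions are (+1,+2,+2), (-1,+1,+1), (+5,+1,+1), (-4,-1,+3), (+1,+2,+2), (-1,+1,+1), (+5,+1,+1), (-4,-1,+3), (+1,+2,+2), (-1,+1,+1); they repeat the 4-cycle [(+1,+2,+2), (-1,+1,+1), (+5,+1,+1), (-4,-1,+3)].
step 11: apply (+5,+1,+1) → u=3, v=16, w=16
step 12: apply (-4,-1,+3) → u=-1, v=15, w=19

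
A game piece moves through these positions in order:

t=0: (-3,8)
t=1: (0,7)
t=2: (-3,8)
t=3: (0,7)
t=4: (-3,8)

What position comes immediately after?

(0,7)

The jumps are (+3,-1), (-3,+1), (+3,-1), (-3,+1) — a geometric progression with ratio -1.
step 5: (-3,8) + (+3,-1) → (0,7)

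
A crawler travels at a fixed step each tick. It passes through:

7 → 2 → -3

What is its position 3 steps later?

-18

Constant displacement of -5 per step.
step 3: -3 − 5 → -8
step 4: -8 − 5 → -13
step 5: -13 − 5 → -18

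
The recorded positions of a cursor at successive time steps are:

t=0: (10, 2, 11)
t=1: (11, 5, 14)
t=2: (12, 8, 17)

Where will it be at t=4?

Constant displacement of (+1, +3, +3) per step.
step 3: (12, 8, 17) + (+1, +3, +3) → (13, 11, 20)
step 4: (13, 11, 20) + (+1, +3, +3) → (14, 14, 23)

(14, 14, 23)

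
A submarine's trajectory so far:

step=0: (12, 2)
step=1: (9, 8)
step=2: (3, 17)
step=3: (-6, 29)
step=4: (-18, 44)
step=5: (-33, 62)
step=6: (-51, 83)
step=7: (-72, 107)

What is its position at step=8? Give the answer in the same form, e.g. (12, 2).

Taking differences between consecutive positions: (-3, +6), (-6, +9), (-9, +12), (-12, +15), (-15, +18), (-18, +21), (-21, +24). These grow by (-3, +3) each step.
step 8: (-72, 107) + (-24, +27) → (-96, 134)

(-96, 134)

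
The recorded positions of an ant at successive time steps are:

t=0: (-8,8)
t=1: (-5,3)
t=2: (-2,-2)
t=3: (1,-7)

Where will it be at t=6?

(10,-22)

Constant displacement of (+3,-5) per step.
step 4: (1,-7) + (+3,-5) → (4,-12)
step 5: (4,-12) + (+3,-5) → (7,-17)
step 6: (7,-17) + (+3,-5) → (10,-22)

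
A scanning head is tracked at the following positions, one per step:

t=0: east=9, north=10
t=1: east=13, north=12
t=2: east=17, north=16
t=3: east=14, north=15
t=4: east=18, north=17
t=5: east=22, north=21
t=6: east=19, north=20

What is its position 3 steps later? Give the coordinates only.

The moves between consecutive positions are (+4, +2), (+4, +4), (-3, -1), (+4, +2), (+4, +4), (-3, -1); they repeat the 3-cycle [(+4, +2), (+4, +4), (-3, -1)].
step 7: apply (+4, +2) → east=23, north=22
step 8: apply (+4, +4) → east=27, north=26
step 9: apply (-3, -1) → east=24, north=25

east=24, north=25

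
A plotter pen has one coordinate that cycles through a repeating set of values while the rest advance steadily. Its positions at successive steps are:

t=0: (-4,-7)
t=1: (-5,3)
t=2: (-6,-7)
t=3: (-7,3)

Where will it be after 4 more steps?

The first coordinate changes by -1 each step, so at step 7 it is -4 + 7·(-1) = -11.
The second coordinate repeats the cycle [-7, 3] with period 2; step 7 mod 2 = 1, giving 3.

(-11,3)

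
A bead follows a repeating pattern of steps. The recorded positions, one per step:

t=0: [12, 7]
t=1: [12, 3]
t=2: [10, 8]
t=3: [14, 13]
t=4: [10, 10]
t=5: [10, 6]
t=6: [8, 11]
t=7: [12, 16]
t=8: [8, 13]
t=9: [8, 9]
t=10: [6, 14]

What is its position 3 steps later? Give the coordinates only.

Differencing gives [+0, -4], [-2, +5], [+4, +5], [-4, -3], [+0, -4], [-2, +5], [+4, +5], [-4, -3], [+0, -4], [-2, +5]. This is the pattern [+0, -4], [-2, +5], [+4, +5], [-4, -3] repeated.
step 11: apply [+4, +5] → [10, 19]
step 12: apply [-4, -3] → [6, 16]
step 13: apply [+0, -4] → [6, 12]

[6, 12]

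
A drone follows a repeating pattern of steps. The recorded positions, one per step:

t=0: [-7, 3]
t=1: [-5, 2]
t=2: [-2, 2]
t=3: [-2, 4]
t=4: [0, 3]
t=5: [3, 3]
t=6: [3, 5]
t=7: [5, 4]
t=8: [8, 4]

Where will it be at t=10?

[10, 5]

Step-to-step displacements: [+2, -1], [+3, +0], [+0, +2], [+2, -1], [+3, +0], [+0, +2], [+2, -1], [+3, +0] — a repeating cycle of length 3.
step 9: apply [+0, +2] → [8, 6]
step 10: apply [+2, -1] → [10, 5]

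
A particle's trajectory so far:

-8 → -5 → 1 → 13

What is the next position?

Step-to-step displacements: +3, +6, +12; each is 2× the previous.
step 4: 13 + 24 → 37

37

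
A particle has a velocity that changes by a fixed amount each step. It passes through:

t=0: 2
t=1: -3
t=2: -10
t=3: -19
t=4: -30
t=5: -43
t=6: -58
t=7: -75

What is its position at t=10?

-138

First differences are -5, -7, -9, -11, -13, -15, -17; their common second difference is -2 (constant acceleration).
step 8: -75 − 19 → -94
step 9: -94 − 21 → -115
step 10: -115 − 23 → -138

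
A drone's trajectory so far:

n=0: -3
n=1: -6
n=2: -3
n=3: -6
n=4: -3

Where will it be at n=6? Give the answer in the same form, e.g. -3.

The jumps are -3, +3, -3, +3 — a geometric progression with ratio -1.
step 5: -3 − 3 → -6
step 6: -6 + 3 → -3

-3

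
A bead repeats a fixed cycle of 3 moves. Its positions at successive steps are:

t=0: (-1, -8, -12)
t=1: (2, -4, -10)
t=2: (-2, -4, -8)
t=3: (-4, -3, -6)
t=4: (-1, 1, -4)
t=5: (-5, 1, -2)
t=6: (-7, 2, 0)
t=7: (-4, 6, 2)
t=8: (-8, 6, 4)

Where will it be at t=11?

Differencing gives (+3, +4, +2), (-4, +0, +2), (-2, +1, +2), (+3, +4, +2), (-4, +0, +2), (-2, +1, +2), (+3, +4, +2), (-4, +0, +2). This is the pattern (+3, +4, +2), (-4, +0, +2), (-2, +1, +2) repeated.
step 9: apply (-2, +1, +2) → (-10, 7, 6)
step 10: apply (+3, +4, +2) → (-7, 11, 8)
step 11: apply (-4, +0, +2) → (-11, 11, 10)

(-11, 11, 10)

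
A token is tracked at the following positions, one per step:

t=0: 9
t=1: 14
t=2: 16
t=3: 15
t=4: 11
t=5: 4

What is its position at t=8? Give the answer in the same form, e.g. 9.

First differences are +5, +2, -1, -4, -7; their common second difference is -3 (constant acceleration).
step 6: 4 − 10 → -6
step 7: -6 − 13 → -19
step 8: -19 − 16 → -35

-35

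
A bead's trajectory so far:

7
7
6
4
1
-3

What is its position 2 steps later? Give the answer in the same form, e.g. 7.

First differences are +0, -1, -2, -3, -4; their common second difference is -1 (constant acceleration).
step 6: -3 − 5 → -8
step 7: -8 − 6 → -14

-14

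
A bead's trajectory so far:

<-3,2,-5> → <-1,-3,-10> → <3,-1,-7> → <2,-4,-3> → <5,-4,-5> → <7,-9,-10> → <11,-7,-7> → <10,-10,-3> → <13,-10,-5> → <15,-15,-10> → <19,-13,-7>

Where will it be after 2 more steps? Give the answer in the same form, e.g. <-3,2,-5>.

Differencing gives <+2,-5,-5>, <+4,+2,+3>, <-1,-3,+4>, <+3,+0,-2>, <+2,-5,-5>, <+4,+2,+3>, <-1,-3,+4>, <+3,+0,-2>, <+2,-5,-5>, <+4,+2,+3>. This is the pattern <+2,-5,-5>, <+4,+2,+3>, <-1,-3,+4>, <+3,+0,-2> repeated.
step 11: apply <-1,-3,+4> → <18,-16,-3>
step 12: apply <+3,+0,-2> → <21,-16,-5>

<21,-16,-5>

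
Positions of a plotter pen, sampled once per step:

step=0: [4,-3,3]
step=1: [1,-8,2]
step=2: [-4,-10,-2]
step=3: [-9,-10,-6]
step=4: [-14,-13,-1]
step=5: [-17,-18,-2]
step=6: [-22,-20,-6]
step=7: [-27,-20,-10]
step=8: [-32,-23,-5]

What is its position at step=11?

The moves between consecutive positions are [-3,-5,-1], [-5,-2,-4], [-5,+0,-4], [-5,-3,+5], [-3,-5,-1], [-5,-2,-4], [-5,+0,-4], [-5,-3,+5]; they repeat the 4-cycle [[-3,-5,-1], [-5,-2,-4], [-5,+0,-4], [-5,-3,+5]].
step 9: apply [-3,-5,-1] → [-35,-28,-6]
step 10: apply [-5,-2,-4] → [-40,-30,-10]
step 11: apply [-5,+0,-4] → [-45,-30,-14]

[-45,-30,-14]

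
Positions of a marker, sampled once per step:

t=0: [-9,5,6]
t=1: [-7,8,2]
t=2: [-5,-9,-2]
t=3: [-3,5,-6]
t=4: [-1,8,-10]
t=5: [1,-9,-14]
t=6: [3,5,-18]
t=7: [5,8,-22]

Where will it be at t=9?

[9,5,-30]

The first coordinate changes by +2 each step, so at step 9 it is -9 + 9·(2) = 9.
The second coordinate repeats the cycle [5, 8, -9] with period 3; step 9 mod 3 = 0, giving 5.
The third coordinate changes by -4 each step, so at step 9 it is 6 + 9·(-4) = -30.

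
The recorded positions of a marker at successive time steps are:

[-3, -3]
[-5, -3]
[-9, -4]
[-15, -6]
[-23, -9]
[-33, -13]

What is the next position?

Successive displacements: [-2, +0], [-4, -1], [-6, -2], [-8, -3], [-10, -4] — each changes by [-2, -1].
step 6: [-33, -13] + [-12, -5] → [-45, -18]

[-45, -18]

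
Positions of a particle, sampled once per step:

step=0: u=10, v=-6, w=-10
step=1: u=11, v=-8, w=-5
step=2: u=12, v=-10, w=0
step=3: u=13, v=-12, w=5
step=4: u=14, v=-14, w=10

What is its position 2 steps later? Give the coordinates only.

u=16, v=-18, w=20

Each step adds (+1, -2, +5) to the position.
step 5: u=14, v=-14, w=10 + (+1, -2, +5) → u=15, v=-16, w=15
step 6: u=15, v=-16, w=15 + (+1, -2, +5) → u=16, v=-18, w=20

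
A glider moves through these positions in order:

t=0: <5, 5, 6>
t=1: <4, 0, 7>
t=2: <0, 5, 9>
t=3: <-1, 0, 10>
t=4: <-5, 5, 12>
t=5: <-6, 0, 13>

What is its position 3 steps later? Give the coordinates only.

Differencing gives <-1, -5, +1>, <-4, +5, +2>, <-1, -5, +1>, <-4, +5, +2>, <-1, -5, +1>. This is the pattern <-1, -5, +1>, <-4, +5, +2> repeated.
step 6: apply <-4, +5, +2> → <-10, 5, 15>
step 7: apply <-1, -5, +1> → <-11, 0, 16>
step 8: apply <-4, +5, +2> → <-15, 5, 18>

<-15, 5, 18>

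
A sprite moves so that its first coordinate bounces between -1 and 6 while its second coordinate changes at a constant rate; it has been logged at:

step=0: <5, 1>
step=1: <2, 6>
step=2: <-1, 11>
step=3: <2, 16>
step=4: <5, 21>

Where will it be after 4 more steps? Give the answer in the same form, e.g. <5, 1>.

The first coordinate reflects between -1 and 6, moving 3 per step.
  step 5: 5 → 4
  step 6: 4 → 1
  step 7: 1 → 0
  step 8: 0 → 3
The second coordinate changes by +5 each step: at step 8 it is 41.

<3, 41>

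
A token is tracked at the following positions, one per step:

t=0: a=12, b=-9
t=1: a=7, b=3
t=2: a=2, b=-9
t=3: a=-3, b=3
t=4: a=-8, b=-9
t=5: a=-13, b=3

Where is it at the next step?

A: linear, -5 per step → -18 at step 6.
B: cycles through -9, 3 every 2 steps. Step 6 lands at position 0 of the cycle → -9.

a=-18, b=-9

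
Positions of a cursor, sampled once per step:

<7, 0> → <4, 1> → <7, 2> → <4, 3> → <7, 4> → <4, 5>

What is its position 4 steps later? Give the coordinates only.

<4, 9>

The first coordinate repeats the cycle [7, 4] with period 2; step 9 mod 2 = 1, giving 4.
The second coordinate changes by +1 each step, so at step 9 it is 0 + 9·(1) = 9.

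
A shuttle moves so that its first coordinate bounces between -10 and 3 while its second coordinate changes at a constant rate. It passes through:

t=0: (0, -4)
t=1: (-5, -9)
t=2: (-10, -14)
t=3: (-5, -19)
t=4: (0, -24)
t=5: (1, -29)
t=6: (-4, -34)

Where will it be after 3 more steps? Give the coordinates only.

(-1, -49)

The first coordinate reflects between -10 and 3, moving 5 per step.
  step 7: -4 → -9
  step 8: -9 → -6
  step 9: -6 → -1
The second coordinate changes by -5 each step: at step 9 it is -49.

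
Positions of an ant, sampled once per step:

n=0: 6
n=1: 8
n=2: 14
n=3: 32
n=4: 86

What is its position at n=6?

The jumps are +2, +6, +18, +54 — a geometric progression with ratio 3.
step 5: 86 + 162 → 248
step 6: 248 + 486 → 734

734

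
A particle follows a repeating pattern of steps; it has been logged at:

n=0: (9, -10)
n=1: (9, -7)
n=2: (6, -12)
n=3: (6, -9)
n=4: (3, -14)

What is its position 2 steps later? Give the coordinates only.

(0, -16)

The moves between consecutive positions are (+0, +3), (-3, -5), (+0, +3), (-3, -5); they repeat the 2-cycle [(+0, +3), (-3, -5)].
step 5: apply (+0, +3) → (3, -11)
step 6: apply (-3, -5) → (0, -16)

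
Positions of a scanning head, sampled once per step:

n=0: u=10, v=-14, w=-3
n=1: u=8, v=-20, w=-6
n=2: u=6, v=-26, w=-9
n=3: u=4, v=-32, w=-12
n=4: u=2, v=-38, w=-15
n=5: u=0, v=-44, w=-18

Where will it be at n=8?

Each step adds (-2, -6, -3) to the position.
step 6: u=0, v=-44, w=-18 + (-2, -6, -3) → u=-2, v=-50, w=-21
step 7: u=-2, v=-50, w=-21 + (-2, -6, -3) → u=-4, v=-56, w=-24
step 8: u=-4, v=-56, w=-24 + (-2, -6, -3) → u=-6, v=-62, w=-27

u=-6, v=-62, w=-27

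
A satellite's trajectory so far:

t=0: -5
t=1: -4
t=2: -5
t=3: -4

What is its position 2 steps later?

-4

Consecutive displacements +1, -1, +1 scale by a factor of -1 each step.
step 4: -4 − 1 → -5
step 5: -5 + 1 → -4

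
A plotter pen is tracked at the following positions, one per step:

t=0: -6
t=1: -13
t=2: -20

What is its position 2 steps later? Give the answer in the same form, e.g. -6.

-34

Each step adds -7 to the position.
step 3: -20 − 7 → -27
step 4: -27 − 7 → -34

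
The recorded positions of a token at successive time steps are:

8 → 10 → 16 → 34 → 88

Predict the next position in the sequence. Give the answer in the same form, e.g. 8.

The jumps are +2, +6, +18, +54 — a geometric progression with ratio 3.
step 5: 88 + 162 → 250

250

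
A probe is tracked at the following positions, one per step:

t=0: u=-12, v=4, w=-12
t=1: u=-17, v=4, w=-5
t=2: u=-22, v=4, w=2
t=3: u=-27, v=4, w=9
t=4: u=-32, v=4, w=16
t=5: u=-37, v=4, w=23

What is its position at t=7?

u=-47, v=4, w=37

The position changes by (-5,+0,+7) every step.
step 6: u=-37, v=4, w=23 + (-5,+0,+7) → u=-42, v=4, w=30
step 7: u=-42, v=4, w=30 + (-5,+0,+7) → u=-47, v=4, w=37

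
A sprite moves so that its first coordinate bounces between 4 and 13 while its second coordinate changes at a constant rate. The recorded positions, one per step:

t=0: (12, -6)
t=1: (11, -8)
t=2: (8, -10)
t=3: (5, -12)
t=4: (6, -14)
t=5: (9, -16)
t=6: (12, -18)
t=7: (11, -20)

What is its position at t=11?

(9, -28)

The first coordinate reflects between 4 and 13, moving 3 per step.
  step 8: 11 → 8
  step 9: 8 → 5
  step 10: 5 → 6
  step 11: 6 → 9
The second coordinate changes by -2 each step: at step 11 it is -28.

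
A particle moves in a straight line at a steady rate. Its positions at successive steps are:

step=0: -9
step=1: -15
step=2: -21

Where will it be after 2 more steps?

The position changes by -6 every step.
step 3: -21 − 6 → -27
step 4: -27 − 6 → -33

-33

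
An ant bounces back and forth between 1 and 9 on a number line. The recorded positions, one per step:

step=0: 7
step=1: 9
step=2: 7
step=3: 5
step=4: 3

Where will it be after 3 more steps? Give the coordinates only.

5

The value reflects between 1 and 9, moving 2 per step.
  step 5: 3 → 1
  step 6: 1 → 3
  step 7: 3 → 5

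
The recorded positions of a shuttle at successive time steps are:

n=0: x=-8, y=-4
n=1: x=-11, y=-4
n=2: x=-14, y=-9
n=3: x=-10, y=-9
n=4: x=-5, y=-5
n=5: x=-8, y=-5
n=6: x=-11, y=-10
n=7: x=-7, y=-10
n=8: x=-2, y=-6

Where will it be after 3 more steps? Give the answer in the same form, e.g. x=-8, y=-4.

x=-4, y=-11

The moves between consecutive positions are (-3,+0), (-3,-5), (+4,+0), (+5,+4), (-3,+0), (-3,-5), (+4,+0), (+5,+4); they repeat the 4-cycle [(-3,+0), (-3,-5), (+4,+0), (+5,+4)].
step 9: apply (-3,+0) → x=-5, y=-6
step 10: apply (-3,-5) → x=-8, y=-11
step 11: apply (+4,+0) → x=-4, y=-11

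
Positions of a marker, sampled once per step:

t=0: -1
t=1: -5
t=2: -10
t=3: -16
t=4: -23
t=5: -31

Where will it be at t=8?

-61

Taking differences between consecutive positions: -4, -5, -6, -7, -8. These grow by -1 each step.
step 6: -31 − 9 → -40
step 7: -40 − 10 → -50
step 8: -50 − 11 → -61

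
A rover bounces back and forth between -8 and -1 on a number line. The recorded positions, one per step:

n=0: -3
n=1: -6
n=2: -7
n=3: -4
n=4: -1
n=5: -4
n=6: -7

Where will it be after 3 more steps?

-2

The value travels 3 per step and bounces off the walls at -8 and -1.
  step 7: -7 → -6
  step 8: -6 → -3
  step 9: -3 → -2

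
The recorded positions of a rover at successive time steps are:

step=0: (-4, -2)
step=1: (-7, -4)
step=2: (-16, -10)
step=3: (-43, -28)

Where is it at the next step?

Consecutive displacements (-3, -2), (-9, -6), (-27, -18) scale by a factor of 3 each step.
step 4: (-43, -28) + (-81, -54) → (-124, -82)

(-124, -82)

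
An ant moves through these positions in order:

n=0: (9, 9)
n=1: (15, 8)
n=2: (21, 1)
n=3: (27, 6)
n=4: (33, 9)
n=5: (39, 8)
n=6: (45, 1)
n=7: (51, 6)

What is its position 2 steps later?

First: linear, +6 per step → 63 at step 9.
Second: cycles through 9, 8, 1, 6 every 4 steps. Step 9 lands at position 1 of the cycle → 8.

(63, 8)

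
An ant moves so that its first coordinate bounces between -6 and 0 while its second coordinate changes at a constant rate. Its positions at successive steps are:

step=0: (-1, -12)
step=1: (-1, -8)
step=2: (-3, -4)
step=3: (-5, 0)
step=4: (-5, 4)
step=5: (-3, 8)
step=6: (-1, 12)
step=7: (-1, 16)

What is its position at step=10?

(-5, 28)

The first coordinate reflects between -6 and 0, moving 2 per step.
  step 8: -1 → -3
  step 9: -3 → -5
  step 10: -5 → -5
The second coordinate changes by +4 each step: at step 10 it is 28.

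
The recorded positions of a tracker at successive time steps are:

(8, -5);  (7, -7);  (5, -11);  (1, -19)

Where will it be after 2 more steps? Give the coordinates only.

Consecutive displacements (-1, -2), (-2, -4), (-4, -8) scale by a factor of 2 each step.
step 4: (1, -19) + (-8, -16) → (-7, -35)
step 5: (-7, -35) + (-16, -32) → (-23, -67)

(-23, -67)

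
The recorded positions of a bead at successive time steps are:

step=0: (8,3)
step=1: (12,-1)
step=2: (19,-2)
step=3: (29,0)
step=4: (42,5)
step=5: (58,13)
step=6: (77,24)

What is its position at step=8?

Successive displacements: (+4,-4), (+7,-1), (+10,+2), (+13,+5), (+16,+8), (+19,+11) — each changes by (+3,+3).
step 7: (77,24) + (+22,+14) → (99,38)
step 8: (99,38) + (+25,+17) → (124,55)

(124,55)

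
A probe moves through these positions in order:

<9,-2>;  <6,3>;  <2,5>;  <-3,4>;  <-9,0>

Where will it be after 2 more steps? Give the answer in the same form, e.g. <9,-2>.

Taking differences between consecutive positions: <-3,+5>, <-4,+2>, <-5,-1>, <-6,-4>. These grow by <-1,-3> each step.
step 5: <-9,0> + <-7,-7> → <-16,-7>
step 6: <-16,-7> + <-8,-10> → <-24,-17>

<-24,-17>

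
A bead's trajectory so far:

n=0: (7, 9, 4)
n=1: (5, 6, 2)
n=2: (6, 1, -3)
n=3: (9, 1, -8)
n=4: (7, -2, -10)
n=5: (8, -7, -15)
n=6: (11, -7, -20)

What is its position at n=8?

The moves between consecutive positions are (-2, -3, -2), (+1, -5, -5), (+3, +0, -5), (-2, -3, -2), (+1, -5, -5), (+3, +0, -5); they repeat the 3-cycle [(-2, -3, -2), (+1, -5, -5), (+3, +0, -5)].
step 7: apply (-2, -3, -2) → (9, -10, -22)
step 8: apply (+1, -5, -5) → (10, -15, -27)

(10, -15, -27)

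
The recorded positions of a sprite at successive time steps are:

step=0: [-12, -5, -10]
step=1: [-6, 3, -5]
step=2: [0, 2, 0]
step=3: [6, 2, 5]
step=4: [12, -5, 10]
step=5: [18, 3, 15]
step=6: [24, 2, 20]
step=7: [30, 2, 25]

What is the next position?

[36, -5, 30]

First: linear, +6 per step → 36 at step 8.
Second: cycles through -5, 3, 2, 2 every 4 steps. Step 8 lands at position 0 of the cycle → -5.
Third: linear, +5 per step → 30 at step 8.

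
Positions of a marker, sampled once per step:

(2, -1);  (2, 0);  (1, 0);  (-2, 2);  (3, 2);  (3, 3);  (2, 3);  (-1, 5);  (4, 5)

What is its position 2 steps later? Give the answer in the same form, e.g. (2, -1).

(3, 6)

Step-to-step displacements: (+0, +1), (-1, +0), (-3, +2), (+5, +0), (+0, +1), (-1, +0), (-3, +2), (+5, +0) — a repeating cycle of length 4.
step 9: apply (+0, +1) → (4, 6)
step 10: apply (-1, +0) → (3, 6)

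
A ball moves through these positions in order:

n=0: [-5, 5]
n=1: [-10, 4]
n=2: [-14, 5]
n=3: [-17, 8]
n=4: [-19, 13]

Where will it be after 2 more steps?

[-20, 29]

First differences are [-5, -1], [-4, +1], [-3, +3], [-2, +5]; their common second difference is [+1, +2] (constant acceleration).
step 5: [-19, 13] + [-1, +7] → [-20, 20]
step 6: [-20, 20] + [+0, +9] → [-20, 29]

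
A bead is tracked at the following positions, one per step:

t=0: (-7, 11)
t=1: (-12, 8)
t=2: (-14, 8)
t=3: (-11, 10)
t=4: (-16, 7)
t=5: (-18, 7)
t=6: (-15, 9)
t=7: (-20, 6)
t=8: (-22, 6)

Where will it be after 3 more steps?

(-26, 5)

The moves between consecutive positions are (-5, -3), (-2, +0), (+3, +2), (-5, -3), (-2, +0), (+3, +2), (-5, -3), (-2, +0); they repeat the 3-cycle [(-5, -3), (-2, +0), (+3, +2)].
step 9: apply (+3, +2) → (-19, 8)
step 10: apply (-5, -3) → (-24, 5)
step 11: apply (-2, +0) → (-26, 5)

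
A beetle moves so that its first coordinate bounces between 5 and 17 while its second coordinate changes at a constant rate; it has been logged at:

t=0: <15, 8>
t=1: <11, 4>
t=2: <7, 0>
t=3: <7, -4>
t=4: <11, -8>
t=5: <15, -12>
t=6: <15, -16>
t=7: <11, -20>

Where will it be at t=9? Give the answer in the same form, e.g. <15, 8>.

The first coordinate travels 4 per step and bounces off the walls at 5 and 17.
  step 8: 11 → 7
  step 9: 7 → 7
The second coordinate changes by -4 each step: at step 9 it is -28.

<7, -28>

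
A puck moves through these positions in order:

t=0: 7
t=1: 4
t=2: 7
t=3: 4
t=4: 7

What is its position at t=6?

7

Consecutive displacements -3, +3, -3, +3 scale by a factor of -1 each step.
step 5: 7 − 3 → 4
step 6: 4 + 3 → 7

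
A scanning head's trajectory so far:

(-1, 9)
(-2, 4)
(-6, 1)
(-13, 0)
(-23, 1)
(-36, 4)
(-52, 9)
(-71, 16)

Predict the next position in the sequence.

Taking differences between consecutive positions: (-1, -5), (-4, -3), (-7, -1), (-10, +1), (-13, +3), (-16, +5), (-19, +7). These grow by (-3, +2) each step.
step 8: (-71, 16) + (-22, +9) → (-93, 25)

(-93, 25)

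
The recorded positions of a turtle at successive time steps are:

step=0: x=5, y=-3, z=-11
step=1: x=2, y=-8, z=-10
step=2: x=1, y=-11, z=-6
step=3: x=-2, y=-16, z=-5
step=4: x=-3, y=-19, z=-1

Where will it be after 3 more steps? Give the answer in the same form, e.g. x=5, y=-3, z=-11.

x=-10, y=-32, z=5

Step-to-step displacements: (-3, -5, +1), (-1, -3, +4), (-3, -5, +1), (-1, -3, +4) — a repeating cycle of length 2.
step 5: apply (-3, -5, +1) → x=-6, y=-24, z=0
step 6: apply (-1, -3, +4) → x=-7, y=-27, z=4
step 7: apply (-3, -5, +1) → x=-10, y=-32, z=5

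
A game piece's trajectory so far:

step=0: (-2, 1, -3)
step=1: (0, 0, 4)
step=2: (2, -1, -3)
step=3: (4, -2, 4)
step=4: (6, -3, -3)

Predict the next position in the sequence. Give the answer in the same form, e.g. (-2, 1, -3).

The first coordinate changes by +2 each step, so at step 5 it is -2 + 5·(2) = 8.
The second coordinate changes by -1 each step, so at step 5 it is 1 + 5·(-1) = -4.
The third coordinate repeats the cycle [-3, 4] with period 2; step 5 mod 2 = 1, giving 4.

(8, -4, 4)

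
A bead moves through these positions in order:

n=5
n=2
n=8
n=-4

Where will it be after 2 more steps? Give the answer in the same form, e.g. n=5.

n=-28

The jumps are -3, +6, -12 — a geometric progression with ratio -2.
step 4: -4 + 24 → n=20
step 5: 20 − 48 → n=-28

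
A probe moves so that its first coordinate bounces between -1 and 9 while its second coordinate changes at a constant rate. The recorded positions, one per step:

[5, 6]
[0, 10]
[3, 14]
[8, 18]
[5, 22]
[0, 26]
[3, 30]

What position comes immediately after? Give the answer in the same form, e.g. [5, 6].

[8, 34]

The first coordinate travels 5 per step and bounces off the walls at -1 and 9.
  step 7: 3 → 8
The second coordinate changes by +4 each step: at step 7 it is 34.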